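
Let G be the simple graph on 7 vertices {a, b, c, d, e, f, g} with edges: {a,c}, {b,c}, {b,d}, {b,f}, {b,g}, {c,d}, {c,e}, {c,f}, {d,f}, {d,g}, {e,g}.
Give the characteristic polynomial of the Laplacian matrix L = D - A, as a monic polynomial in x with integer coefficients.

With the vertex order [a, b, c, d, e, f, g], the degrees are [1, 4, 5, 4, 2, 3, 3], giving D = diag(1, 4, 5, 4, 2, 3, 3) and L = D - A. L has integer entries, so p(x) = det(xI - L) has integer coefficients. Expanding the determinant yields x^7 - 22x^6 + 191x^5 - 828x^4 + 1861x^3 - 2016x^2 + 805x. The coefficient of x^6 equals -trace(L) = -22, matching the sum of degrees. The largest eigenvalue, 6.3176, is at most the vertex count 7.

x^7 - 22x^6 + 191x^5 - 828x^4 + 1861x^3 - 2016x^2 + 805x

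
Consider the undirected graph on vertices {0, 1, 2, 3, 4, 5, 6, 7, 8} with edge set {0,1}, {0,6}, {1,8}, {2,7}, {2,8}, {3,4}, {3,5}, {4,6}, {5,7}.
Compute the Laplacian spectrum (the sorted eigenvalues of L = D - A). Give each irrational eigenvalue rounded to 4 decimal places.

[0, 0.4679, 0.4679, 1.6527, 1.6527, 3, 3, 3.8794, 3.8794]

With the vertex order [0, 1, 2, 3, 4, 5, 6, 7, 8], the degrees are [2, 2, 2, 2, 2, 2, 2, 2, 2], giving D = diag(2, 2, 2, 2, 2, 2, 2, 2, 2) and L = D - A. Diagonalising L (or applying a numerical eigensolver to the 9x9 matrix) gives the spectrum above. By the matrix-tree theorem the graph has (1/9) * product of the nonzero eigenvalues = 9 spanning trees.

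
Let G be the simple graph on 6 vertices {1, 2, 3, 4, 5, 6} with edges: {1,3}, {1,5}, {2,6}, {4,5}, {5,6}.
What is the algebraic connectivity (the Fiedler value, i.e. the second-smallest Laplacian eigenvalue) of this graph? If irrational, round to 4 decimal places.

0.3820

With the vertex order [1, 2, 3, 4, 5, 6], the degrees are [2, 1, 1, 1, 3, 2], giving D = diag(2, 1, 1, 1, 3, 2) and L = D - A. The smallest Laplacian eigenvalue is always 0. The next one, lambda_2 = 0.3820, measures how hard the graph is to disconnect: larger values mean better connectivity. By the matrix-tree theorem the graph has (1/6) * product of the nonzero eigenvalues = 1 spanning tree.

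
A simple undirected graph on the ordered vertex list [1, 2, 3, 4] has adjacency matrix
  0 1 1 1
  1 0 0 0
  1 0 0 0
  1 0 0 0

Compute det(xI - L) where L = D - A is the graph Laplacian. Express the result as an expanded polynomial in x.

x^4 - 6x^3 + 9x^2 - 4x

With the vertex order [1, 2, 3, 4], the degrees are [3, 1, 1, 1], giving D = diag(3, 1, 1, 1) and L = D - A. L has integer entries, so p(x) = det(xI - L) has integer coefficients. Expanding the determinant yields x^4 - 6x^3 + 9x^2 - 4x. The coefficient of x^3 equals -trace(L) = -6, matching the sum of degrees. There is one zero in the spectrum, matching the 1 component. The largest eigenvalue, 4, is at most the vertex count 4.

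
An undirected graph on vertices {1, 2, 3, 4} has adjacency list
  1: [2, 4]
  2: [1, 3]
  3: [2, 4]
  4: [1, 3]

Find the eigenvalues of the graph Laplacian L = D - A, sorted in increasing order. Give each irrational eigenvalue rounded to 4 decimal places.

Reading degrees in the order [1, 2, 3, 4] gives [2, 2, 2, 2]; set D = diag(2, 2, 2, 2) and form L = D - A. L is symmetric positive semidefinite, so every eigenvalue is real and nonnegative. There is one zero in the spectrum, matching the 1 component. The largest eigenvalue, 4, is at most the vertex count 4.

[0, 2, 2, 4]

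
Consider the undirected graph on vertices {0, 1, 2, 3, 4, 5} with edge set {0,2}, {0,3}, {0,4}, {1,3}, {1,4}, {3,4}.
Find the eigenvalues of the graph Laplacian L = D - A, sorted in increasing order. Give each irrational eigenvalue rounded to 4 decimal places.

[0, 0, 0.8299, 2.6889, 4, 4.4812]

Reading degrees in the order [0, 1, 2, 3, 4, 5] gives [3, 2, 1, 3, 3, 0]; set D = diag(3, 2, 1, 3, 3, 0) and form L = D - A. Diagonalising L (or applying a numerical eigensolver to the 6x6 matrix) gives the spectrum above. The 2 zero eigenvalues correspond to the 2 connected components. The eigenvalues sum to 12, which equals trace(L) = 2|E|.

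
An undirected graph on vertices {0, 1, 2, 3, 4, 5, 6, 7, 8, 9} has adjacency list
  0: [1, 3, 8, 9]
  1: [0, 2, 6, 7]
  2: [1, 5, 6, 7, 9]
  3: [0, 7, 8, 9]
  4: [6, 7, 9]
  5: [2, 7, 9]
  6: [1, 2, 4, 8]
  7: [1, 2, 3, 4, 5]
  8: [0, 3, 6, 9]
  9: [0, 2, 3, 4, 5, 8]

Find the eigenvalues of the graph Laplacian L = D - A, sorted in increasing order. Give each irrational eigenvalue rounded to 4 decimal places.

Reading degrees in the order [0, 1, 2, 3, 4, 5, 6, 7, 8, 9] gives [4, 4, 5, 4, 3, 3, 4, 5, 4, 6]; set D = diag(4, 4, 5, 4, 3, 3, 4, 5, 4, 6) and form L = D - A. L is symmetric positive semidefinite, so every eigenvalue is real and nonnegative. The single zero eigenvalue shows the graph is connected. By the matrix-tree theorem the graph has (1/10) * product of the nonzero eigenvalues = 49035 spanning trees.

[0, 2.1104, 2.5540, 3.0428, 3.8678, 4.5925, 5.6478, 5.8479, 6.5178, 7.8189]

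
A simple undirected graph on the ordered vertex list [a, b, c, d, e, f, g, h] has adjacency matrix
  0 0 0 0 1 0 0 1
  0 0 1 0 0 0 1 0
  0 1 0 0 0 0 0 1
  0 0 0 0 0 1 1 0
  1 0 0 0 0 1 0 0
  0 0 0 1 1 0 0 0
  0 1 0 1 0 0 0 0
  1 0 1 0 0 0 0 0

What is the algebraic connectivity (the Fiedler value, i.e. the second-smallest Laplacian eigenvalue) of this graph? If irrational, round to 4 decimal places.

0.5858

Each diagonal entry of L is the vertex degree and each off-diagonal entry is -1 where an edge is present, 0 otherwise; in the order [a, b, c, d, e, f, g, h] the diagonal is [2, 2, 2, 2, 2, 2, 2, 2]. The smallest Laplacian eigenvalue is always 0. The next one, lambda_2 = 0.5858, measures how hard the graph is to disconnect: larger values mean better connectivity. The largest eigenvalue, 4, is at most the vertex count 8.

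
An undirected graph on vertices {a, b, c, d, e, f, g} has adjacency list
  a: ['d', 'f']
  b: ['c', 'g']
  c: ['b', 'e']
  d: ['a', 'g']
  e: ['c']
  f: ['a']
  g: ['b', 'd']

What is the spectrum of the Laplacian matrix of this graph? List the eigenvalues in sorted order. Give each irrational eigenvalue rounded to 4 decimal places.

With the vertex order [a, b, c, d, e, f, g], the degrees are [2, 2, 2, 2, 1, 1, 2], giving D = diag(2, 2, 2, 2, 1, 1, 2) and L = D - A. Since every row of L sums to 0, the all-ones vector is in the kernel and 0 is an eigenvalue. The single zero eigenvalue shows the graph is connected. The largest eigenvalue, 3.8019, is at most the vertex count 7.

[0, 0.1981, 0.7530, 1.5550, 2.4450, 3.2470, 3.8019]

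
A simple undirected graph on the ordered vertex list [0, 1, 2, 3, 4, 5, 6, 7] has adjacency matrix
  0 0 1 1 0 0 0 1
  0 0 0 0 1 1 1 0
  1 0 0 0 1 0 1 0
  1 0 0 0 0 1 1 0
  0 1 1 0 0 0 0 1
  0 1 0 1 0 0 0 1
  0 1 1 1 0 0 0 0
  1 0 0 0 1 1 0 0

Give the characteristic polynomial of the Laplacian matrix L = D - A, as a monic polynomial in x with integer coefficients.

Reading degrees in the order [0, 1, 2, 3, 4, 5, 6, 7] gives [3, 3, 3, 3, 3, 3, 3, 3]; set D = diag(3, 3, 3, 3, 3, 3, 3, 3) and form L = D - A. The eigenvalues of L are [0, 2, 2, 2, 4, 4, 4, 6]; the characteristic polynomial is the product of (x - lambda_i), which multiplies out to x^8 - 24x^7 + 240x^6 - 1296x^5 + 4080x^4 - 7488x^3 + 7424x^2 - 3072x. The coefficient of x^7 equals -trace(L) = -24, matching the sum of degrees. The largest eigenvalue, 6, is at most the vertex count 8.

x^8 - 24x^7 + 240x^6 - 1296x^5 + 4080x^4 - 7488x^3 + 7424x^2 - 3072x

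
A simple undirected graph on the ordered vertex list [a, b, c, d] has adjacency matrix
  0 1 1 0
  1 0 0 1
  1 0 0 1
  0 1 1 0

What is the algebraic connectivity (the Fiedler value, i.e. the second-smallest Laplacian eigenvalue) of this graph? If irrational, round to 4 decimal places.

2

With the vertex order [a, b, c, d], the degrees are [2, 2, 2, 2], giving D = diag(2, 2, 2, 2) and L = D - A. The smallest Laplacian eigenvalue is always 0. The next one, lambda_2 = 2, measures how hard the graph is to disconnect: larger values mean better connectivity. There is one zero in the spectrum, matching the 1 component. The eigenvalues sum to 8, which equals trace(L) = 2|E|.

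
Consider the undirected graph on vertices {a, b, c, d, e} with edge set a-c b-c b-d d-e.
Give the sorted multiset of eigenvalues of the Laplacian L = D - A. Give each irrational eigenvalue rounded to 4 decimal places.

Each diagonal entry of L is the vertex degree and each off-diagonal entry is -1 where an edge is present, 0 otherwise; in the order [a, b, c, d, e] the diagonal is [1, 2, 2, 2, 1]. Since every row of L sums to 0, the all-ones vector is in the kernel and 0 is an eigenvalue. The single zero eigenvalue shows the graph is connected. There is one zero in the spectrum, matching the 1 component. The eigenvalues sum to 8, which equals trace(L) = 2|E|.

[0, 0.3820, 1.3820, 2.6180, 3.6180]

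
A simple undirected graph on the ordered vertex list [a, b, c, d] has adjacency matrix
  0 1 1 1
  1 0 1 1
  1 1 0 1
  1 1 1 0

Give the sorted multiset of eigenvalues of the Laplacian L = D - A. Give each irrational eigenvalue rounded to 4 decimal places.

[0, 4, 4, 4]

With the vertex order [a, b, c, d], the degrees are [3, 3, 3, 3], giving D = diag(3, 3, 3, 3) and L = D - A. Since every row of L sums to 0, the all-ones vector is in the kernel and 0 is an eigenvalue. The single zero eigenvalue shows the graph is connected. The largest eigenvalue, 4, is at most the vertex count 4.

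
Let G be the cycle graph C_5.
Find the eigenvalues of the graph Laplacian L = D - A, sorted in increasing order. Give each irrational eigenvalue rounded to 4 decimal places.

The graph has 5 vertices and degree multiset [2, 2, 2, 2, 2]; D is the diagonal matrix of degrees and L = D - A. Since every row of L sums to 0, the all-ones vector is in the kernel and 0 is an eigenvalue. The largest eigenvalue, 3.6180, is at most the vertex count 5.

[0, 1.3820, 1.3820, 3.6180, 3.6180]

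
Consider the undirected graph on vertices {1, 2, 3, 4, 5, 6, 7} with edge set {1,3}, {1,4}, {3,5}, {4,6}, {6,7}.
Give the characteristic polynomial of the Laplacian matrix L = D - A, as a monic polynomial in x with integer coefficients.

x^7 - 10x^6 + 36x^5 - 56x^4 + 35x^3 - 6x^2

Reading degrees in the order [1, 2, 3, 4, 5, 6, 7] gives [2, 0, 2, 2, 1, 2, 1]; set D = diag(2, 0, 2, 2, 1, 2, 1) and form L = D - A. Computing det(xI - L) by cofactor expansion (or equivalently via sum-over-permutations) gives x^7 - 10x^6 + 36x^5 - 56x^4 + 35x^3 - 6x^2. Since p(0) = det(-L) = 0, x divides p(x). The largest eigenvalue, 3.7321, is at most the vertex count 7. The eigenvalues sum to 10, which equals trace(L) = 2|E|.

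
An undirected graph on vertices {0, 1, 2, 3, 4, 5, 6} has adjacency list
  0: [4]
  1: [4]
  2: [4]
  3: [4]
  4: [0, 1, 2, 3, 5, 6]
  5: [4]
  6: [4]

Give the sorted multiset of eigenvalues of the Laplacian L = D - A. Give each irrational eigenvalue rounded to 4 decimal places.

[0, 1, 1, 1, 1, 1, 7]

With the vertex order [0, 1, 2, 3, 4, 5, 6], the degrees are [1, 1, 1, 1, 6, 1, 1], giving D = diag(1, 1, 1, 1, 6, 1, 1) and L = D - A. The multiplicity of 0 as a Laplacian eigenvalue equals the number of connected components. The single zero eigenvalue shows the graph is connected. There is one zero in the spectrum, matching the 1 component.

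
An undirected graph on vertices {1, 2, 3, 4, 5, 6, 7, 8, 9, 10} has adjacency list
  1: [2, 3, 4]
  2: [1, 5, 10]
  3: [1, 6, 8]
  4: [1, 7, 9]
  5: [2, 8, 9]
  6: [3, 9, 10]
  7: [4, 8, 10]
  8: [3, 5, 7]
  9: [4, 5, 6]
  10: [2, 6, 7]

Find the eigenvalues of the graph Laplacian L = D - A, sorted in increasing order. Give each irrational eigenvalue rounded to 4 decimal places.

[0, 2, 2, 2, 2, 2, 5, 5, 5, 5]

With the vertex order [1, 2, 3, 4, 5, 6, 7, 8, 9, 10], the degrees are [3, 3, 3, 3, 3, 3, 3, 3, 3, 3], giving D = diag(3, 3, 3, 3, 3, 3, 3, 3, 3, 3) and L = D - A. Diagonalising L (or applying a numerical eigensolver to the 10x10 matrix) gives the spectrum above. The single zero eigenvalue shows the graph is connected. The eigenvalues sum to 30, which equals trace(L) = 2|E|. There is one zero in the spectrum, matching the 1 component.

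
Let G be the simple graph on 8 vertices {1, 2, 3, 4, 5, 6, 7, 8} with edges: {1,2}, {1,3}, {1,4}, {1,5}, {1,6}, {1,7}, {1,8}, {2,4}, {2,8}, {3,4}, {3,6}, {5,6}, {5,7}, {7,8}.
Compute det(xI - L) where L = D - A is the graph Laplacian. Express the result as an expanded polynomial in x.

x^8 - 28x^7 + 322x^6 - 1974x^5 + 6965x^4 - 14126x^3 + 15225x^2 - 6728x

With the vertex order [1, 2, 3, 4, 5, 6, 7, 8], the degrees are [7, 3, 3, 3, 3, 3, 3, 3], giving D = diag(7, 3, 3, 3, 3, 3, 3, 3) and L = D - A. Computing det(xI - L) by cofactor expansion (or equivalently via sum-over-permutations) gives x^8 - 28x^7 + 322x^6 - 1974x^5 + 6965x^4 - 14126x^3 + 15225x^2 - 6728x. The coefficient of x^7 equals -trace(L) = -28, matching the sum of degrees. There is one zero in the spectrum, matching the 1 component.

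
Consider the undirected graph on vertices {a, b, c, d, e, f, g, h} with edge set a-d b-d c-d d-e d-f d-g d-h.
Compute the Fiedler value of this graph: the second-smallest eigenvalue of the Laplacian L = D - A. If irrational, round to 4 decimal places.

Reading degrees in the order [a, b, c, d, e, f, g, h] gives [1, 1, 1, 7, 1, 1, 1, 1]; set D = diag(1, 1, 1, 7, 1, 1, 1, 1) and form L = D - A. The sorted Laplacian eigenvalues are [0, 1, 1, 1, 1, 1, 1, 8]; the algebraic connectivity is the second entry, 1. By the matrix-tree theorem the graph has (1/8) * product of the nonzero eigenvalues = 1 spanning tree.

1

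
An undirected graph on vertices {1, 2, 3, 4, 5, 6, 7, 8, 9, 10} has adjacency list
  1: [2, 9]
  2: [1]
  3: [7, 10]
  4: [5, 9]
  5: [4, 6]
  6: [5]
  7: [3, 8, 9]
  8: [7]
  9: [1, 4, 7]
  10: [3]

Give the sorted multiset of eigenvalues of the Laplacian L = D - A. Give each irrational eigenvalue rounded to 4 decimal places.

[0, 0.1859, 0.2989, 0.6329, 1.1826, 2, 2.3183, 3.0437, 3.5861, 4.7517]

With the vertex order [1, 2, 3, 4, 5, 6, 7, 8, 9, 10], the degrees are [2, 1, 2, 2, 2, 1, 3, 1, 3, 1], giving D = diag(2, 1, 2, 2, 2, 1, 3, 1, 3, 1) and L = D - A. The multiplicity of 0 as a Laplacian eigenvalue equals the number of connected components. The single zero eigenvalue shows the graph is connected.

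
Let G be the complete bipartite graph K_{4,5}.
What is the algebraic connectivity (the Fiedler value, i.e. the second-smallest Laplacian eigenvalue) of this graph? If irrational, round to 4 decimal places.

4

The graph has 9 vertices and degree multiset [5, 5, 5, 5, 4, 4, 4, 4, 4]; D is the diagonal matrix of degrees and L = D - A. The sorted Laplacian eigenvalues are [0, 4, 4, 4, 4, 5, 5, 5, 9]; the algebraic connectivity is the second entry, 4. There is one zero in the spectrum, matching the 1 component.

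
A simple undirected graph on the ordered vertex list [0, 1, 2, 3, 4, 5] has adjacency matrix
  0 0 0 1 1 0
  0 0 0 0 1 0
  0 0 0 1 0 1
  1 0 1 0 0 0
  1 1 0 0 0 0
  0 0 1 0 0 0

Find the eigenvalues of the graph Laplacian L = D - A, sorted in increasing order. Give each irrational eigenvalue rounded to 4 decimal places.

[0, 0.2679, 1, 2, 3, 3.7321]

Reading degrees in the order [0, 1, 2, 3, 4, 5] gives [2, 1, 2, 2, 2, 1]; set D = diag(2, 1, 2, 2, 2, 1) and form L = D - A. Diagonalising L (or applying a numerical eigensolver to the 6x6 matrix) gives the spectrum above. The single zero eigenvalue shows the graph is connected. The eigenvalues sum to 10, which equals trace(L) = 2|E|. The largest eigenvalue, 3.7321, is at most the vertex count 6.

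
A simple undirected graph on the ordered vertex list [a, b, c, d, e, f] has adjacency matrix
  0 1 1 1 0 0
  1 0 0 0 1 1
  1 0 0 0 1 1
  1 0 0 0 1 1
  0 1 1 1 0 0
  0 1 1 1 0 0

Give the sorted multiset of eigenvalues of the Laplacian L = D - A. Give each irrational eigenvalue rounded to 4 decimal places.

[0, 3, 3, 3, 3, 6]

With the vertex order [a, b, c, d, e, f], the degrees are [3, 3, 3, 3, 3, 3], giving D = diag(3, 3, 3, 3, 3, 3) and L = D - A. The multiplicity of 0 as a Laplacian eigenvalue equals the number of connected components. The largest eigenvalue, 6, is at most the vertex count 6. By the matrix-tree theorem the graph has (1/6) * product of the nonzero eigenvalues = 81 spanning trees.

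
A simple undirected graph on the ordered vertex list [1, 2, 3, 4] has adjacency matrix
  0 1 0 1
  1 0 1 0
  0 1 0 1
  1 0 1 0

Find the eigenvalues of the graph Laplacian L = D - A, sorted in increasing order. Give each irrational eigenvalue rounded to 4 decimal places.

[0, 2, 2, 4]

Reading degrees in the order [1, 2, 3, 4] gives [2, 2, 2, 2]; set D = diag(2, 2, 2, 2) and form L = D - A. L is symmetric positive semidefinite, so every eigenvalue is real and nonnegative. There is one zero in the spectrum, matching the 1 component. The eigenvalues sum to 8, which equals trace(L) = 2|E|.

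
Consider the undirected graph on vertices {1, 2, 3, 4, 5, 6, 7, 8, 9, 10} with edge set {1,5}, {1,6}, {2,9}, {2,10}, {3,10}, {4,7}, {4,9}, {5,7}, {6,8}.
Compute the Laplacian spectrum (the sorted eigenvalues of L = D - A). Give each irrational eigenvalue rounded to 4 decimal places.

With the vertex order [1, 2, 3, 4, 5, 6, 7, 8, 9, 10], the degrees are [2, 2, 1, 2, 2, 2, 2, 1, 2, 2], giving D = diag(2, 2, 1, 2, 2, 2, 2, 1, 2, 2) and L = D - A. The multiplicity of 0 as a Laplacian eigenvalue equals the number of connected components. The single zero eigenvalue shows the graph is connected. There is one zero in the spectrum, matching the 1 component. The largest eigenvalue, 3.9021, is at most the vertex count 10.

[0, 0.0979, 0.3820, 0.8244, 1.3820, 2, 2.6180, 3.1756, 3.6180, 3.9021]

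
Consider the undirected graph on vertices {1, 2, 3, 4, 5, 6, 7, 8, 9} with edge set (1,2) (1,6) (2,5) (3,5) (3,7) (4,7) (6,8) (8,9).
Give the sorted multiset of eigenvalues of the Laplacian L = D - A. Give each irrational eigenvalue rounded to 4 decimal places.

[0, 0.1206, 0.4679, 1, 1.6527, 2.3473, 3, 3.5321, 3.8794]

Reading degrees in the order [1, 2, 3, 4, 5, 6, 7, 8, 9] gives [2, 2, 2, 1, 2, 2, 2, 2, 1]; set D = diag(2, 2, 2, 1, 2, 2, 2, 2, 1) and form L = D - A. Since every row of L sums to 0, the all-ones vector is in the kernel and 0 is an eigenvalue. The single zero eigenvalue shows the graph is connected. By the matrix-tree theorem the graph has (1/9) * product of the nonzero eigenvalues = 1 spanning tree. The eigenvalues sum to 16, which equals trace(L) = 2|E|.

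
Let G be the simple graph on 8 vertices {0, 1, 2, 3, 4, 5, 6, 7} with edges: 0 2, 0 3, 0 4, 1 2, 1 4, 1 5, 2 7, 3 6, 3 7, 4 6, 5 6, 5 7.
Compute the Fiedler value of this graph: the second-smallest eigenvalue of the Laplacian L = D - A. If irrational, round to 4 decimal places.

Reading degrees in the order [0, 1, 2, 3, 4, 5, 6, 7] gives [3, 3, 3, 3, 3, 3, 3, 3]; set D = diag(3, 3, 3, 3, 3, 3, 3, 3) and form L = D - A. The sorted Laplacian eigenvalues are [0, 2, 2, 2, 4, 4, 4, 6]; the algebraic connectivity is the second entry, 2. The largest eigenvalue, 6, is at most the vertex count 8.

2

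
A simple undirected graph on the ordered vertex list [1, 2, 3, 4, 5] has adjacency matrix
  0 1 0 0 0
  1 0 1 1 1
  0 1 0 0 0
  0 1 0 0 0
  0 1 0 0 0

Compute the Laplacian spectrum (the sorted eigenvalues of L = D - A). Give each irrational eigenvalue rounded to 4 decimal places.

Reading degrees in the order [1, 2, 3, 4, 5] gives [1, 4, 1, 1, 1]; set D = diag(1, 4, 1, 1, 1) and form L = D - A. The multiplicity of 0 as a Laplacian eigenvalue equals the number of connected components. There is one zero in the spectrum, matching the 1 component.

[0, 1, 1, 1, 5]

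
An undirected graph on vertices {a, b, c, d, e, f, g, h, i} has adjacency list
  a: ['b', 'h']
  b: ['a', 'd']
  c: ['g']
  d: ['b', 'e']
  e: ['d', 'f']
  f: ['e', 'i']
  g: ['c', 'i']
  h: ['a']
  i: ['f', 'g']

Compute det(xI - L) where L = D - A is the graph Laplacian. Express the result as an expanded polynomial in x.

x^9 - 16x^8 + 105x^7 - 364x^6 + 715x^5 - 792x^4 + 462x^3 - 120x^2 + 9x

Each diagonal entry of L is the vertex degree and each off-diagonal entry is -1 where an edge is present, 0 otherwise; in the order [a, b, c, d, e, f, g, h, i] the diagonal is [2, 2, 1, 2, 2, 2, 2, 1, 2]. Computing det(xI - L) by cofactor expansion (or equivalently via sum-over-permutations) gives x^9 - 16x^8 + 105x^7 - 364x^6 + 715x^5 - 792x^4 + 462x^3 - 120x^2 + 9x. The coefficient of x^8 equals -trace(L) = -16, matching the sum of degrees. By the matrix-tree theorem the graph has (1/9) * product of the nonzero eigenvalues = 1 spanning tree. The eigenvalues sum to 16, which equals trace(L) = 2|E|.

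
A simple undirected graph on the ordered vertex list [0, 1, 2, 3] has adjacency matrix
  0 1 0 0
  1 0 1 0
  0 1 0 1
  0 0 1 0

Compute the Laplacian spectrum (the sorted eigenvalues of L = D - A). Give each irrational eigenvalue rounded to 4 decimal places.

[0, 0.5858, 2, 3.4142]

Reading degrees in the order [0, 1, 2, 3] gives [1, 2, 2, 1]; set D = diag(1, 2, 2, 1) and form L = D - A. Diagonalising L (or applying a numerical eigensolver to the 4x4 matrix) gives the spectrum above. By the matrix-tree theorem the graph has (1/4) * product of the nonzero eigenvalues = 1 spanning tree. There is one zero in the spectrum, matching the 1 component.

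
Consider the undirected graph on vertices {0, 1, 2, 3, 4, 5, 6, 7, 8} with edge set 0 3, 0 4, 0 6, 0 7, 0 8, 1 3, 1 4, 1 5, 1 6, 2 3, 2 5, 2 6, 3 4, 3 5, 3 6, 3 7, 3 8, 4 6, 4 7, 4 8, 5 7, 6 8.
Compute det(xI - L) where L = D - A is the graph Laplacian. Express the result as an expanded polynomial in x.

Each diagonal entry of L is the vertex degree and each off-diagonal entry is -1 where an edge is present, 0 otherwise; in the order [0, 1, 2, 3, 4, 5, 6, 7, 8] the diagonal is [5, 4, 3, 8, 6, 4, 6, 4, 4]. Computing det(xI - L) by cofactor expansion (or equivalently via sum-over-permutations) gives x^9 - 44x^8 + 829x^7 - 8726x^6 + 56060x^5 - 224838x^4 + 549157x^3 - 746100x^2 + 431325x. The constant term is 0 because L is singular (the all-ones vector lies in its kernel). By the matrix-tree theorem the graph has (1/9) * product of the nonzero eigenvalues = 47925 spanning trees.

x^9 - 44x^8 + 829x^7 - 8726x^6 + 56060x^5 - 224838x^4 + 549157x^3 - 746100x^2 + 431325x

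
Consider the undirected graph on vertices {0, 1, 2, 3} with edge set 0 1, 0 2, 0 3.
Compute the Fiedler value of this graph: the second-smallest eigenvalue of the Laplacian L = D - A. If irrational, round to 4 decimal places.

With the vertex order [0, 1, 2, 3], the degrees are [3, 1, 1, 1], giving D = diag(3, 1, 1, 1) and L = D - A. The smallest Laplacian eigenvalue is always 0. The next one, lambda_2 = 1, measures how hard the graph is to disconnect: larger values mean better connectivity.

1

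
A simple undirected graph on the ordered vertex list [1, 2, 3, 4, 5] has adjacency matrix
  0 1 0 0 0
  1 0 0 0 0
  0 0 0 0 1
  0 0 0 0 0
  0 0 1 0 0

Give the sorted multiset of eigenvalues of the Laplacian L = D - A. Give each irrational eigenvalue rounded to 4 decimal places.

With the vertex order [1, 2, 3, 4, 5], the degrees are [1, 1, 1, 0, 1], giving D = diag(1, 1, 1, 0, 1) and L = D - A. The multiplicity of 0 as a Laplacian eigenvalue equals the number of connected components. The 3 zero eigenvalues correspond to the 3 connected components.

[0, 0, 0, 2, 2]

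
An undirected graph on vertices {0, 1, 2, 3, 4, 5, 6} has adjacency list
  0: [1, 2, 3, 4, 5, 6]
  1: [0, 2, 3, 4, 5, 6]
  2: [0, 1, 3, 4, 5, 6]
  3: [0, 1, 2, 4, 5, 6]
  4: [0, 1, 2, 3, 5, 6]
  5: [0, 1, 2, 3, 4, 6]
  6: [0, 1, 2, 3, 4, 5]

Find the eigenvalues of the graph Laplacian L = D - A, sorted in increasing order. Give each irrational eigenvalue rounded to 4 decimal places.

[0, 7, 7, 7, 7, 7, 7]

With the vertex order [0, 1, 2, 3, 4, 5, 6], the degrees are [6, 6, 6, 6, 6, 6, 6], giving D = diag(6, 6, 6, 6, 6, 6, 6) and L = D - A. Since every row of L sums to 0, the all-ones vector is in the kernel and 0 is an eigenvalue. There is one zero in the spectrum, matching the 1 component. The eigenvalues sum to 42, which equals trace(L) = 2|E|.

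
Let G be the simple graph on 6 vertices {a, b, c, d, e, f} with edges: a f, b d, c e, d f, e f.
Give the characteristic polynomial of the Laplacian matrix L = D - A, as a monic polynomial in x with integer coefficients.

x^6 - 10x^5 + 35x^4 - 52x^3 + 31x^2 - 6x

Each diagonal entry of L is the vertex degree and each off-diagonal entry is -1 where an edge is present, 0 otherwise; in the order [a, b, c, d, e, f] the diagonal is [1, 1, 1, 2, 2, 3]. L has integer entries, so p(x) = det(xI - L) has integer coefficients. Expanding the determinant yields x^6 - 10x^5 + 35x^4 - 52x^3 + 31x^2 - 6x. The coefficient of x^5 equals -trace(L) = -10, matching the sum of degrees. By the matrix-tree theorem the graph has (1/6) * product of the nonzero eigenvalues = 1 spanning tree. There is one zero in the spectrum, matching the 1 component.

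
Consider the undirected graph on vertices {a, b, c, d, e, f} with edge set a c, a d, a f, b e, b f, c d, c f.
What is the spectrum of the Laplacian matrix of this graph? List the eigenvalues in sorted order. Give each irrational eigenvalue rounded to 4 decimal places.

With the vertex order [a, b, c, d, e, f], the degrees are [3, 2, 3, 2, 1, 3], giving D = diag(3, 2, 3, 2, 1, 3) and L = D - A. L is symmetric positive semidefinite, so every eigenvalue is real and nonnegative. The single zero eigenvalue shows the graph is connected.

[0, 0.4384, 2, 3, 4, 4.5616]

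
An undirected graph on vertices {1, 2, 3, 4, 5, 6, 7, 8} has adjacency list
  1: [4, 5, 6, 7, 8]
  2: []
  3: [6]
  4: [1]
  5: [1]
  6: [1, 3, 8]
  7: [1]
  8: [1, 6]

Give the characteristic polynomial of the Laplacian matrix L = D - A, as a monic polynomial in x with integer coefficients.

Reading degrees in the order [1, 2, 3, 4, 5, 6, 7, 8] gives [5, 0, 1, 1, 1, 3, 1, 2]; set D = diag(5, 0, 1, 1, 1, 3, 1, 2) and form L = D - A. Computing det(xI - L) by cofactor expansion (or equivalently via sum-over-permutations) gives x^8 - 14x^7 + 70x^6 - 160x^5 + 182x^4 - 100x^3 + 21x^2. The constant term is 0 because L is singular (the all-ones vector lies in its kernel). There are 2 zeros in the spectrum, matching the 2 components.

x^8 - 14x^7 + 70x^6 - 160x^5 + 182x^4 - 100x^3 + 21x^2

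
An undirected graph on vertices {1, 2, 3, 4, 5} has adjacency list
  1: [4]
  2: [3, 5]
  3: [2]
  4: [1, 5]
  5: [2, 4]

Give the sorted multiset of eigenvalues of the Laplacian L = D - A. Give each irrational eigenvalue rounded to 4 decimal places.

Reading degrees in the order [1, 2, 3, 4, 5] gives [1, 2, 1, 2, 2]; set D = diag(1, 2, 1, 2, 2) and form L = D - A. L is symmetric positive semidefinite, so every eigenvalue is real and nonnegative. The largest eigenvalue, 3.6180, is at most the vertex count 5.

[0, 0.3820, 1.3820, 2.6180, 3.6180]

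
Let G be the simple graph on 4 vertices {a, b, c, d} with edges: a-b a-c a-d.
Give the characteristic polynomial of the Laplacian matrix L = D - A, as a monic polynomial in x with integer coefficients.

Reading degrees in the order [a, b, c, d] gives [3, 1, 1, 1]; set D = diag(3, 1, 1, 1) and form L = D - A. L has integer entries, so p(x) = det(xI - L) has integer coefficients. Expanding the determinant yields x^4 - 6x^3 + 9x^2 - 4x. The coefficient of x^3 equals -trace(L) = -6, matching the sum of degrees. The largest eigenvalue, 4, is at most the vertex count 4.

x^4 - 6x^3 + 9x^2 - 4x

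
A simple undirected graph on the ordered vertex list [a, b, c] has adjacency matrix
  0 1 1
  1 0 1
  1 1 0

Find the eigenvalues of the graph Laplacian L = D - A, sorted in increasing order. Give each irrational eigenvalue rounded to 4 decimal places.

Reading degrees in the order [a, b, c] gives [2, 2, 2]; set D = diag(2, 2, 2) and form L = D - A. The multiplicity of 0 as a Laplacian eigenvalue equals the number of connected components. The single zero eigenvalue shows the graph is connected. By the matrix-tree theorem the graph has (1/3) * product of the nonzero eigenvalues = 3 spanning trees.

[0, 3, 3]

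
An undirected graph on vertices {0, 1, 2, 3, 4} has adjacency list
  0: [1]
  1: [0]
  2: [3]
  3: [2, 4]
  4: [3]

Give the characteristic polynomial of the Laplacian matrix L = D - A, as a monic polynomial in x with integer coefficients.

x^5 - 6x^4 + 11x^3 - 6x^2

Each diagonal entry of L is the vertex degree and each off-diagonal entry is -1 where an edge is present, 0 otherwise; in the order [0, 1, 2, 3, 4] the diagonal is [1, 1, 1, 2, 1]. L has integer entries, so p(x) = det(xI - L) has integer coefficients. Expanding the determinant yields x^5 - 6x^4 + 11x^3 - 6x^2. The constant term is 0 because L is singular (the all-ones vector lies in its kernel). The eigenvalues sum to 6, which equals trace(L) = 2|E|. The largest eigenvalue, 3, is at most the vertex count 5.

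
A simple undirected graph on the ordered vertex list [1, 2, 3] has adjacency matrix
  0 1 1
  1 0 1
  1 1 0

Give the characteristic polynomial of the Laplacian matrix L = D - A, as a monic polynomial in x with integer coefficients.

Reading degrees in the order [1, 2, 3] gives [2, 2, 2]; set D = diag(2, 2, 2) and form L = D - A. L has integer entries, so p(x) = det(xI - L) has integer coefficients. Expanding the determinant yields x^3 - 6x^2 + 9x. The coefficient of x^2 equals -trace(L) = -6, matching the sum of degrees.

x^3 - 6x^2 + 9x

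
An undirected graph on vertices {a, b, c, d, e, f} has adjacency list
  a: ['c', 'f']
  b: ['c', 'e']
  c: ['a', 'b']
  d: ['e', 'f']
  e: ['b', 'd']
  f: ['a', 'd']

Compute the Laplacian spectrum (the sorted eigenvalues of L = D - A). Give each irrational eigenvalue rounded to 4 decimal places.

[0, 1, 1, 3, 3, 4]

Reading degrees in the order [a, b, c, d, e, f] gives [2, 2, 2, 2, 2, 2]; set D = diag(2, 2, 2, 2, 2, 2) and form L = D - A. The multiplicity of 0 as a Laplacian eigenvalue equals the number of connected components. The single zero eigenvalue shows the graph is connected. By the matrix-tree theorem the graph has (1/6) * product of the nonzero eigenvalues = 6 spanning trees. The largest eigenvalue, 4, is at most the vertex count 6.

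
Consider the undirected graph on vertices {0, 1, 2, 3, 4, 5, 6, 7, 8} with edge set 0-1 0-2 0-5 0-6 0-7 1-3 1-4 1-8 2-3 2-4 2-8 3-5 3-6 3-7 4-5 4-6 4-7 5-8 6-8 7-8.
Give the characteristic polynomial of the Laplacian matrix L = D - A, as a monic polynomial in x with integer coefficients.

With the vertex order [0, 1, 2, 3, 4, 5, 6, 7, 8], the degrees are [5, 4, 4, 5, 5, 4, 4, 4, 5], giving D = diag(5, 4, 4, 5, 5, 4, 4, 4, 5) and L = D - A. L has integer entries, so p(x) = det(xI - L) has integer coefficients. Expanding the determinant yields x^9 - 40x^8 + 690x^7 - 6720x^6 + 40485x^5 - 154704x^4 + 366560x^3 - 492800x^2 + 288000x. Since p(0) = det(-L) = 0, x divides p(x). By the matrix-tree theorem the graph has (1/9) * product of the nonzero eigenvalues = 32000 spanning trees.

x^9 - 40x^8 + 690x^7 - 6720x^6 + 40485x^5 - 154704x^4 + 366560x^3 - 492800x^2 + 288000x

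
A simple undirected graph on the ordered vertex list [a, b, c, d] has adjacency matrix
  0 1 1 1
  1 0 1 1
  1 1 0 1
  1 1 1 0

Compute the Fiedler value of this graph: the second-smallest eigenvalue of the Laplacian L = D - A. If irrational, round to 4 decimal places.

4

Reading degrees in the order [a, b, c, d] gives [3, 3, 3, 3]; set D = diag(3, 3, 3, 3) and form L = D - A. The sorted Laplacian eigenvalues are [0, 4, 4, 4]; the algebraic connectivity is the second entry, 4. The eigenvalues sum to 12, which equals trace(L) = 2|E|. The largest eigenvalue, 4, is at most the vertex count 4.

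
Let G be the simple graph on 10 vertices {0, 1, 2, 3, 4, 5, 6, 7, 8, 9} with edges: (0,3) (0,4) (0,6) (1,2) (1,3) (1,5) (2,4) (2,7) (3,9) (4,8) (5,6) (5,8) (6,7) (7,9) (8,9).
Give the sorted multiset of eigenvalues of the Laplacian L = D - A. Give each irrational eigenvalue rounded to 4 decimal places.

[0, 2, 2, 2, 2, 2, 5, 5, 5, 5]

With the vertex order [0, 1, 2, 3, 4, 5, 6, 7, 8, 9], the degrees are [3, 3, 3, 3, 3, 3, 3, 3, 3, 3], giving D = diag(3, 3, 3, 3, 3, 3, 3, 3, 3, 3) and L = D - A. L is symmetric positive semidefinite, so every eigenvalue is real and nonnegative. The single zero eigenvalue shows the graph is connected. By the matrix-tree theorem the graph has (1/10) * product of the nonzero eigenvalues = 2000 spanning trees. The largest eigenvalue, 5, is at most the vertex count 10.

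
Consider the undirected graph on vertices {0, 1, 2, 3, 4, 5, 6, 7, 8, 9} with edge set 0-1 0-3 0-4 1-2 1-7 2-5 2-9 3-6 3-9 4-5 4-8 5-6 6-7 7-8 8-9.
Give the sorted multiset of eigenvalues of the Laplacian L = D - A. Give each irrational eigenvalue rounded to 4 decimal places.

Each diagonal entry of L is the vertex degree and each off-diagonal entry is -1 where an edge is present, 0 otherwise; in the order [0, 1, 2, 3, 4, 5, 6, 7, 8, 9] the diagonal is [3, 3, 3, 3, 3, 3, 3, 3, 3, 3]. Since every row of L sums to 0, the all-ones vector is in the kernel and 0 is an eigenvalue. The single zero eigenvalue shows the graph is connected. The eigenvalues sum to 30, which equals trace(L) = 2|E|. There is one zero in the spectrum, matching the 1 component.

[0, 2, 2, 2, 2, 2, 5, 5, 5, 5]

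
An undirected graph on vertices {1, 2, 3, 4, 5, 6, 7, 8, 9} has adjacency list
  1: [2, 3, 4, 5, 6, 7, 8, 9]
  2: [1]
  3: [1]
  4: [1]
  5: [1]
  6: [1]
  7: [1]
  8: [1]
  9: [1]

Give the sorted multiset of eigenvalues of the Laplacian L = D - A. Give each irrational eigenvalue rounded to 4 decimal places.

[0, 1, 1, 1, 1, 1, 1, 1, 9]

Reading degrees in the order [1, 2, 3, 4, 5, 6, 7, 8, 9] gives [8, 1, 1, 1, 1, 1, 1, 1, 1]; set D = diag(8, 1, 1, 1, 1, 1, 1, 1, 1) and form L = D - A. Diagonalising L (or applying a numerical eigensolver to the 9x9 matrix) gives the spectrum above. The single zero eigenvalue shows the graph is connected. There is one zero in the spectrum, matching the 1 component.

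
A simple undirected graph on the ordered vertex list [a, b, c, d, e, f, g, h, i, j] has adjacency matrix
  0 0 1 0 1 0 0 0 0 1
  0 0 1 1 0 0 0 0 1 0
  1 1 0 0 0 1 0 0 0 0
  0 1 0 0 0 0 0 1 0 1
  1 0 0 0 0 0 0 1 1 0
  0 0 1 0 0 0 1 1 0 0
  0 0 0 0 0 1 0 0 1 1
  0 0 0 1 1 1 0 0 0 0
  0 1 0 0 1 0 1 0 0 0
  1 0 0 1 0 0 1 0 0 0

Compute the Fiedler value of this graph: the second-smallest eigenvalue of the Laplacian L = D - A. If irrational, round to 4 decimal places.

With the vertex order [a, b, c, d, e, f, g, h, i, j], the degrees are [3, 3, 3, 3, 3, 3, 3, 3, 3, 3], giving D = diag(3, 3, 3, 3, 3, 3, 3, 3, 3, 3) and L = D - A. The sorted Laplacian eigenvalues are [0, 2, 2, 2, 2, 2, 5, 5, 5, 5]; the algebraic connectivity is the second entry, 2. The largest eigenvalue, 5, is at most the vertex count 10.

2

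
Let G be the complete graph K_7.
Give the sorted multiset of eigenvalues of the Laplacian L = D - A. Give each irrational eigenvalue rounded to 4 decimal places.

[0, 7, 7, 7, 7, 7, 7]

The graph has 7 vertices and degree multiset [6, 6, 6, 6, 6, 6, 6]; D is the diagonal matrix of degrees and L = D - A. L is symmetric positive semidefinite, so every eigenvalue is real and nonnegative. The largest eigenvalue, 7, is at most the vertex count 7.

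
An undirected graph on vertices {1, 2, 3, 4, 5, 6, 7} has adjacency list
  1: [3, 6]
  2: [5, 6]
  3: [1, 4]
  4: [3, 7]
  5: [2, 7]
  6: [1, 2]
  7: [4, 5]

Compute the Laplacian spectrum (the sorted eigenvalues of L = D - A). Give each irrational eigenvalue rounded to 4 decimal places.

With the vertex order [1, 2, 3, 4, 5, 6, 7], the degrees are [2, 2, 2, 2, 2, 2, 2], giving D = diag(2, 2, 2, 2, 2, 2, 2) and L = D - A. L is symmetric positive semidefinite, so every eigenvalue is real and nonnegative. The single zero eigenvalue shows the graph is connected. The eigenvalues sum to 14, which equals trace(L) = 2|E|.

[0, 0.7530, 0.7530, 2.4450, 2.4450, 3.8019, 3.8019]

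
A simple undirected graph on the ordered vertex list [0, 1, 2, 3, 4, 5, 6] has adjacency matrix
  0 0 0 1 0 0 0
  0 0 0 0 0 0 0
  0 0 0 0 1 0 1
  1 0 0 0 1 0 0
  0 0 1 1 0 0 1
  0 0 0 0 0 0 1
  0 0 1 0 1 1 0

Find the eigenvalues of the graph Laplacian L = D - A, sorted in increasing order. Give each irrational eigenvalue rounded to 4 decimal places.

With the vertex order [0, 1, 2, 3, 4, 5, 6], the degrees are [1, 0, 2, 2, 3, 1, 3], giving D = diag(1, 0, 2, 2, 3, 1, 3) and L = D - A. Diagonalising L (or applying a numerical eigensolver to the 7x7 matrix) gives the spectrum above. The 2 zero eigenvalues correspond to the 2 connected components. There are 2 zeros in the spectrum, matching the 2 components.

[0, 0, 0.4131, 1.1369, 2.3595, 3.6977, 4.3928]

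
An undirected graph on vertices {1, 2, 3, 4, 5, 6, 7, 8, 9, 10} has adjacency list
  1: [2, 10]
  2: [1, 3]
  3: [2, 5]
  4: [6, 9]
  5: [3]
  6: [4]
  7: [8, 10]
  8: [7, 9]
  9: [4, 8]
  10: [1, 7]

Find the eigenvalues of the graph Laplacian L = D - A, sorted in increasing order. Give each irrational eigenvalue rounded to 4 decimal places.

Reading degrees in the order [1, 2, 3, 4, 5, 6, 7, 8, 9, 10] gives [2, 2, 2, 2, 1, 1, 2, 2, 2, 2]; set D = diag(2, 2, 2, 2, 1, 1, 2, 2, 2, 2) and form L = D - A. Since every row of L sums to 0, the all-ones vector is in the kernel and 0 is an eigenvalue.

[0, 0.0979, 0.3820, 0.8244, 1.3820, 2, 2.6180, 3.1756, 3.6180, 3.9021]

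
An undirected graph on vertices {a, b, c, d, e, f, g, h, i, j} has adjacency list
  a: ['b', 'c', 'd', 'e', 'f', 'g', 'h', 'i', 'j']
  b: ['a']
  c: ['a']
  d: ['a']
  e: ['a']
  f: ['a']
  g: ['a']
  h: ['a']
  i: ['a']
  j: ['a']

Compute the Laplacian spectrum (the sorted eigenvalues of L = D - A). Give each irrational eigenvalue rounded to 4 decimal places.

[0, 1, 1, 1, 1, 1, 1, 1, 1, 10]

Each diagonal entry of L is the vertex degree and each off-diagonal entry is -1 where an edge is present, 0 otherwise; in the order [a, b, c, d, e, f, g, h, i, j] the diagonal is [9, 1, 1, 1, 1, 1, 1, 1, 1, 1]. Diagonalising L (or applying a numerical eigensolver to the 10x10 matrix) gives the spectrum above. The eigenvalues sum to 18, which equals trace(L) = 2|E|. By the matrix-tree theorem the graph has (1/10) * product of the nonzero eigenvalues = 1 spanning tree.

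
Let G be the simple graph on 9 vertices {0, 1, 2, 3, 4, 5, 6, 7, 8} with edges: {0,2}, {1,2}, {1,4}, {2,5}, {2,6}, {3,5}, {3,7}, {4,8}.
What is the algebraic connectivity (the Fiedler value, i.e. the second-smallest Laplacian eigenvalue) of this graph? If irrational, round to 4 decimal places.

Each diagonal entry of L is the vertex degree and each off-diagonal entry is -1 where an edge is present, 0 otherwise; in the order [0, 1, 2, 3, 4, 5, 6, 7, 8] the diagonal is [1, 2, 4, 2, 2, 2, 1, 1, 1]. Computing the eigenvalues of L and sorting gives [0, 0.1981, 0.4116, 1, 1.4064, 1.5550, 3, 3.2470, 5.1819]. The Fiedler value lambda_2 = 0.1981 is strictly positive, so the graph is connected. By the matrix-tree theorem the graph has (1/9) * product of the nonzero eigenvalues = 1 spanning tree.

0.1981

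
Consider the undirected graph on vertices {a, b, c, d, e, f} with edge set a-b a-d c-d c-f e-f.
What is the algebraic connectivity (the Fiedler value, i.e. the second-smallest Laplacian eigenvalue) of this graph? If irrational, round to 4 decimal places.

0.2679

With the vertex order [a, b, c, d, e, f], the degrees are [2, 1, 2, 2, 1, 2], giving D = diag(2, 1, 2, 2, 1, 2) and L = D - A. Computing the eigenvalues of L and sorting gives [0, 0.2679, 1, 2, 3, 3.7321]. The Fiedler value lambda_2 = 0.2679 is strictly positive, so the graph is connected. By the matrix-tree theorem the graph has (1/6) * product of the nonzero eigenvalues = 1 spanning tree.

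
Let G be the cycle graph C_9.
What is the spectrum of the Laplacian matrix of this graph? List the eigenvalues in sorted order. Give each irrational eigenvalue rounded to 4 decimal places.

The graph has 9 vertices and degree multiset [2, 2, 2, 2, 2, 2, 2, 2, 2]; D is the diagonal matrix of degrees and L = D - A. The multiplicity of 0 as a Laplacian eigenvalue equals the number of connected components. The largest eigenvalue, 3.8794, is at most the vertex count 9. The eigenvalues sum to 18, which equals trace(L) = 2|E|.

[0, 0.4679, 0.4679, 1.6527, 1.6527, 3, 3, 3.8794, 3.8794]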